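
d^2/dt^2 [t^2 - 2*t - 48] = 2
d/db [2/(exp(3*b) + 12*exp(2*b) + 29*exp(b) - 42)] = (-6*exp(2*b) - 48*exp(b) - 58)*exp(b)/(exp(3*b) + 12*exp(2*b) + 29*exp(b) - 42)^2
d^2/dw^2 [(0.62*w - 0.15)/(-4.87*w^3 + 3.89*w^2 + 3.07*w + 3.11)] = (-88.226868*w^5 + 113.163216*w^4 - 82.76924*w^3 - 112.520928*w^2 + 69.383388*w + 11.037248)/(115.501303*w^9 - 276.776223*w^8 + 2.64733200000003*w^7 + 68.8114599999999*w^6 + 351.831786*w^5 + 27.812718*w^4 - 110.46838*w^3 - 200.807724*w^2 - 89.080041*w - 30.080231)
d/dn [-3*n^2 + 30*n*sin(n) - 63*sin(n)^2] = 30*n*cos(n) - 6*n + 30*sin(n) - 63*sin(2*n)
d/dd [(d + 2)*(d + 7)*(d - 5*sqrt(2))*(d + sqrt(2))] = 4*d^3 - 12*sqrt(2)*d^2 + 27*d^2 - 72*sqrt(2)*d + 8*d - 90 - 56*sqrt(2)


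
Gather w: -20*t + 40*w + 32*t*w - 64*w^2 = -20*t - 64*w^2 + w*(32*t + 40)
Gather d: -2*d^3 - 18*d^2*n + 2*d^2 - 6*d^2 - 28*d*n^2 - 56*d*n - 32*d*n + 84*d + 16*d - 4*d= -2*d^3 + d^2*(-18*n - 4) + d*(-28*n^2 - 88*n + 96)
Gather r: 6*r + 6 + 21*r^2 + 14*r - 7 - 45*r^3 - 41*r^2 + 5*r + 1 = -45*r^3 - 20*r^2 + 25*r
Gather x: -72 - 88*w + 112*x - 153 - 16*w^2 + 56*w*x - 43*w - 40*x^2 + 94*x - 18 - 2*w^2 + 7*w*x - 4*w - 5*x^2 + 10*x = -18*w^2 - 135*w - 45*x^2 + x*(63*w + 216) - 243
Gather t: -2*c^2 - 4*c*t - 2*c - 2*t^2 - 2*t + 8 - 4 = -2*c^2 - 2*c - 2*t^2 + t*(-4*c - 2) + 4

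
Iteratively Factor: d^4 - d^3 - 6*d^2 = (d - 3)*(d^3 + 2*d^2) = d*(d - 3)*(d^2 + 2*d) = d*(d - 3)*(d + 2)*(d)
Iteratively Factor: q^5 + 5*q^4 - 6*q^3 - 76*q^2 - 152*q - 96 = (q + 3)*(q^4 + 2*q^3 - 12*q^2 - 40*q - 32) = (q + 2)*(q + 3)*(q^3 - 12*q - 16) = (q - 4)*(q + 2)*(q + 3)*(q^2 + 4*q + 4) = (q - 4)*(q + 2)^2*(q + 3)*(q + 2)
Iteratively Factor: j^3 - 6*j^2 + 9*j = (j - 3)*(j^2 - 3*j) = j*(j - 3)*(j - 3)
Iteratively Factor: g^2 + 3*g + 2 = (g + 1)*(g + 2)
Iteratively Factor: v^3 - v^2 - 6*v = (v - 3)*(v^2 + 2*v) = (v - 3)*(v + 2)*(v)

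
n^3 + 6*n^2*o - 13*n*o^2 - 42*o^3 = (n - 3*o)*(n + 2*o)*(n + 7*o)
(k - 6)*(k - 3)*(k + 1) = k^3 - 8*k^2 + 9*k + 18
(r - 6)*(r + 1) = r^2 - 5*r - 6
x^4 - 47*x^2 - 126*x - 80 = (x - 8)*(x + 1)*(x + 2)*(x + 5)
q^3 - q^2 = q^2*(q - 1)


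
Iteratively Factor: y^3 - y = (y + 1)*(y^2 - y) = y*(y + 1)*(y - 1)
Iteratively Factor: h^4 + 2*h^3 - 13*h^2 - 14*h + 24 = (h - 1)*(h^3 + 3*h^2 - 10*h - 24) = (h - 1)*(h + 2)*(h^2 + h - 12) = (h - 3)*(h - 1)*(h + 2)*(h + 4)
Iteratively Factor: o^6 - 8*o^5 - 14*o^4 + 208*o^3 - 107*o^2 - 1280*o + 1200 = (o - 5)*(o^5 - 3*o^4 - 29*o^3 + 63*o^2 + 208*o - 240) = (o - 5)*(o - 4)*(o^4 + o^3 - 25*o^2 - 37*o + 60) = (o - 5)*(o - 4)*(o - 1)*(o^3 + 2*o^2 - 23*o - 60) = (o - 5)^2*(o - 4)*(o - 1)*(o^2 + 7*o + 12) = (o - 5)^2*(o - 4)*(o - 1)*(o + 4)*(o + 3)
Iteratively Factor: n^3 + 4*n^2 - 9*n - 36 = (n + 4)*(n^2 - 9) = (n + 3)*(n + 4)*(n - 3)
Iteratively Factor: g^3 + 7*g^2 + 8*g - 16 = (g - 1)*(g^2 + 8*g + 16) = (g - 1)*(g + 4)*(g + 4)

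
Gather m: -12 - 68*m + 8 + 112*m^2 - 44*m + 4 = 112*m^2 - 112*m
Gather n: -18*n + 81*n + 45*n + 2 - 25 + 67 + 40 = 108*n + 84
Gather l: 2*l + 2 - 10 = 2*l - 8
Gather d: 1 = 1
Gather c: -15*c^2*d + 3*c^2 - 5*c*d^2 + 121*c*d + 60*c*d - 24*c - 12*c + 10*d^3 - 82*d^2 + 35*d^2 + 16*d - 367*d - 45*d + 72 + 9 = c^2*(3 - 15*d) + c*(-5*d^2 + 181*d - 36) + 10*d^3 - 47*d^2 - 396*d + 81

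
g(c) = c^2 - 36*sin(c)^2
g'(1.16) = -24.04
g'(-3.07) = -11.28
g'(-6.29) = -12.09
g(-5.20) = -1.06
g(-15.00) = 209.78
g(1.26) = -31.05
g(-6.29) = 39.56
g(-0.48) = -7.45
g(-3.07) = 9.24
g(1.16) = -28.91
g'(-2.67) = -34.48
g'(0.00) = 0.00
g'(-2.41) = -40.61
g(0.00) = 0.00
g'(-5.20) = -40.20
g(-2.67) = -0.30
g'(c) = 2*c - 72*sin(c)*cos(c)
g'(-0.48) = 28.53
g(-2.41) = -10.26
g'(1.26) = -18.44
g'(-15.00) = -65.57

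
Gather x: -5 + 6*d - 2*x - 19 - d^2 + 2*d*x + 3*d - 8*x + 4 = -d^2 + 9*d + x*(2*d - 10) - 20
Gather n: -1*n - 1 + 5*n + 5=4*n + 4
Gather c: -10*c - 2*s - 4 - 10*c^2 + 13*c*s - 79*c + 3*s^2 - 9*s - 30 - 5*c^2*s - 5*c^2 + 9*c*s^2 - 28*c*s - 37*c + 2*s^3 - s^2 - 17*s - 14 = c^2*(-5*s - 15) + c*(9*s^2 - 15*s - 126) + 2*s^3 + 2*s^2 - 28*s - 48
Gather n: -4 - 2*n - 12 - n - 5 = -3*n - 21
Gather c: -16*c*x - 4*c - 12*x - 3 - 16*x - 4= c*(-16*x - 4) - 28*x - 7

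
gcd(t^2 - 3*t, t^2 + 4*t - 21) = t - 3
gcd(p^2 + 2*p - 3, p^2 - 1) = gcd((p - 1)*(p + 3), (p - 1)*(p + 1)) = p - 1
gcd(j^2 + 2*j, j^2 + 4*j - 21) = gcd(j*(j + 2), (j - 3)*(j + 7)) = 1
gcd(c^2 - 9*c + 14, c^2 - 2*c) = c - 2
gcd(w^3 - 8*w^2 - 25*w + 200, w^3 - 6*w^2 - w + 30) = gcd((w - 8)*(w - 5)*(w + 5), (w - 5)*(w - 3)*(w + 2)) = w - 5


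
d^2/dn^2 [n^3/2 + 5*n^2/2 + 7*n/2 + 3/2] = 3*n + 5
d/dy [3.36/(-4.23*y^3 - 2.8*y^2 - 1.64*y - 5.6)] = (42.6384*y^2 + 18.816*y + 5.5104)/(4.23*y^3 + 2.8*y^2 + 1.64*y + 5.6)^2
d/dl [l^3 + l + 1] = 3*l^2 + 1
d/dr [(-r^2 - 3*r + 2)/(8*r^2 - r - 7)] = (25*r^2 - 18*r + 23)/(64*r^4 - 16*r^3 - 111*r^2 + 14*r + 49)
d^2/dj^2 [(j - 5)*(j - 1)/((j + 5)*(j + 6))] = 2*(-17*j^3 - 75*j^2 + 705*j + 3335)/(j^6 + 33*j^5 + 453*j^4 + 3311*j^3 + 13590*j^2 + 29700*j + 27000)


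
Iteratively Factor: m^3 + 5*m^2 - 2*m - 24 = (m + 4)*(m^2 + m - 6) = (m - 2)*(m + 4)*(m + 3)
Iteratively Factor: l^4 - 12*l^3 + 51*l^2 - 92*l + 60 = (l - 2)*(l^3 - 10*l^2 + 31*l - 30) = (l - 5)*(l - 2)*(l^2 - 5*l + 6) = (l - 5)*(l - 2)^2*(l - 3)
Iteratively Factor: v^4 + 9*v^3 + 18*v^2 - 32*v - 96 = (v + 4)*(v^3 + 5*v^2 - 2*v - 24) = (v + 4)^2*(v^2 + v - 6) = (v - 2)*(v + 4)^2*(v + 3)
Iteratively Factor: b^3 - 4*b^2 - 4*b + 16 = (b + 2)*(b^2 - 6*b + 8) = (b - 4)*(b + 2)*(b - 2)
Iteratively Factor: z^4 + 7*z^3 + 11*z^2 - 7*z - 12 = (z - 1)*(z^3 + 8*z^2 + 19*z + 12) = (z - 1)*(z + 3)*(z^2 + 5*z + 4) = (z - 1)*(z + 3)*(z + 4)*(z + 1)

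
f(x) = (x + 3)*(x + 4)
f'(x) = 2*x + 7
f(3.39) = 47.22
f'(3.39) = 13.78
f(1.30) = 22.79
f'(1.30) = 9.60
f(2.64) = 37.45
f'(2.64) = 12.28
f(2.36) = 34.09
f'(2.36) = 11.72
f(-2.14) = 1.60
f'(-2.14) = 2.72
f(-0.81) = 6.99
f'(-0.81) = 5.38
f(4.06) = 56.90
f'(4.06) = 15.12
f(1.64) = 26.17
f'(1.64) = 10.28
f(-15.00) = 132.00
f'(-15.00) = -23.00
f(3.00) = 42.00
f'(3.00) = 13.00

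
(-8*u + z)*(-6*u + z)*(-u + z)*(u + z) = -48*u^4 + 14*u^3*z + 47*u^2*z^2 - 14*u*z^3 + z^4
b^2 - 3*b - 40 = (b - 8)*(b + 5)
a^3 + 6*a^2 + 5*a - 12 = (a - 1)*(a + 3)*(a + 4)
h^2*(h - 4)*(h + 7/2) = h^4 - h^3/2 - 14*h^2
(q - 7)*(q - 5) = q^2 - 12*q + 35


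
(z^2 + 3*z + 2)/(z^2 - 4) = (z + 1)/(z - 2)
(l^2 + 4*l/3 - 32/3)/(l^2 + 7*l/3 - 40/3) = (l + 4)/(l + 5)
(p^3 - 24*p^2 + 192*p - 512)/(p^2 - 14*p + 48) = (p^2 - 16*p + 64)/(p - 6)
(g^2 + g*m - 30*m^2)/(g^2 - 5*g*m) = (g + 6*m)/g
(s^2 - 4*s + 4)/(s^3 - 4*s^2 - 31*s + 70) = (s - 2)/(s^2 - 2*s - 35)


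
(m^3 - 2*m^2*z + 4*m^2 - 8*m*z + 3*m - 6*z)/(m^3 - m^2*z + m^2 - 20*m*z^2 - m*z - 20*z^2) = (-m^2 + 2*m*z - 3*m + 6*z)/(-m^2 + m*z + 20*z^2)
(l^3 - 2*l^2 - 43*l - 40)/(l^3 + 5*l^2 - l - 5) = (l - 8)/(l - 1)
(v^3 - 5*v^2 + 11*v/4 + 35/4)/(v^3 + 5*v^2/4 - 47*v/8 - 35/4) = 2*(2*v^2 - 5*v - 7)/(4*v^2 + 15*v + 14)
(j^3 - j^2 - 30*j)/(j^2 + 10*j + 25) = j*(j - 6)/(j + 5)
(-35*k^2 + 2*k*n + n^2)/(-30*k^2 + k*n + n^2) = (7*k + n)/(6*k + n)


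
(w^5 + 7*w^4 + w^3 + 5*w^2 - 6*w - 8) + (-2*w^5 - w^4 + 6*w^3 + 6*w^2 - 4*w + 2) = -w^5 + 6*w^4 + 7*w^3 + 11*w^2 - 10*w - 6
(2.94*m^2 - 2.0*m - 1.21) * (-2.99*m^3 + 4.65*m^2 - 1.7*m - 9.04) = -8.7906*m^5 + 19.651*m^4 - 10.6801*m^3 - 28.8041*m^2 + 20.137*m + 10.9384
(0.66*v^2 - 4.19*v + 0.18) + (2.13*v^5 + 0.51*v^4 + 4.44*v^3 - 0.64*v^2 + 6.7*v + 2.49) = 2.13*v^5 + 0.51*v^4 + 4.44*v^3 + 0.02*v^2 + 2.51*v + 2.67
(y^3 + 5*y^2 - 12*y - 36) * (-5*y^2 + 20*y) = -5*y^5 - 5*y^4 + 160*y^3 - 60*y^2 - 720*y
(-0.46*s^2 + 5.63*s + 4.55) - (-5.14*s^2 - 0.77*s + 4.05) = 4.68*s^2 + 6.4*s + 0.5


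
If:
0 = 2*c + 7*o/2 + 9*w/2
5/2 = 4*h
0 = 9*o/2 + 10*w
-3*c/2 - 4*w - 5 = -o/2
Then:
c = -118/109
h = 5/8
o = 160/109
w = -72/109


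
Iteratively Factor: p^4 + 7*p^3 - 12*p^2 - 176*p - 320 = (p - 5)*(p^3 + 12*p^2 + 48*p + 64) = (p - 5)*(p + 4)*(p^2 + 8*p + 16) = (p - 5)*(p + 4)^2*(p + 4)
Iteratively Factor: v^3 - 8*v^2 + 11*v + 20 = (v + 1)*(v^2 - 9*v + 20) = (v - 4)*(v + 1)*(v - 5)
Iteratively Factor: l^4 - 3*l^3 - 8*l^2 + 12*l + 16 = (l - 4)*(l^3 + l^2 - 4*l - 4) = (l - 4)*(l + 2)*(l^2 - l - 2) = (l - 4)*(l + 1)*(l + 2)*(l - 2)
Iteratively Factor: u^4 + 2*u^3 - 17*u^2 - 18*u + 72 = (u - 3)*(u^3 + 5*u^2 - 2*u - 24) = (u - 3)*(u - 2)*(u^2 + 7*u + 12) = (u - 3)*(u - 2)*(u + 4)*(u + 3)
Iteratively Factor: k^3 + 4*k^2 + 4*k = (k + 2)*(k^2 + 2*k) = k*(k + 2)*(k + 2)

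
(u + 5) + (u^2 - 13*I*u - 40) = u^2 + u - 13*I*u - 35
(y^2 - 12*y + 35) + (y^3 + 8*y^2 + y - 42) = y^3 + 9*y^2 - 11*y - 7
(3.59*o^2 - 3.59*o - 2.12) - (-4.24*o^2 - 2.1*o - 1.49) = 7.83*o^2 - 1.49*o - 0.63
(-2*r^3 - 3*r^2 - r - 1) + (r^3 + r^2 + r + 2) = -r^3 - 2*r^2 + 1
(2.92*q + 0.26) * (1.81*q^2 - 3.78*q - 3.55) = 5.2852*q^3 - 10.567*q^2 - 11.3488*q - 0.923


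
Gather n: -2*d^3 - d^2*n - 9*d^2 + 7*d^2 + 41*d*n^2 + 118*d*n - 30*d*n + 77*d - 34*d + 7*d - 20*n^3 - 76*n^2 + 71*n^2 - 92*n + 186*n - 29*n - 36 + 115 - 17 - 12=-2*d^3 - 2*d^2 + 50*d - 20*n^3 + n^2*(41*d - 5) + n*(-d^2 + 88*d + 65) + 50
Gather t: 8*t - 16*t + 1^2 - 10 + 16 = 7 - 8*t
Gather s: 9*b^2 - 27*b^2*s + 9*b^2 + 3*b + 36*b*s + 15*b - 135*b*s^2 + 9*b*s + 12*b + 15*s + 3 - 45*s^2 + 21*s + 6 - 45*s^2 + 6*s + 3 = 18*b^2 + 30*b + s^2*(-135*b - 90) + s*(-27*b^2 + 45*b + 42) + 12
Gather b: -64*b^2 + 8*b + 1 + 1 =-64*b^2 + 8*b + 2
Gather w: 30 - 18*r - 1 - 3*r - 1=28 - 21*r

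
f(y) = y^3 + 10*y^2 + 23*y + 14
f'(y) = 3*y^2 + 20*y + 23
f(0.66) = 33.82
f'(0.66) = 37.51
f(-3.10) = 9.01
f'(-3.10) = -10.17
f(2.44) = 144.18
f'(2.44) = 89.66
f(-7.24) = -7.85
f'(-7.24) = 35.45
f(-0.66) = 2.89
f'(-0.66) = 11.11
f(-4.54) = 22.12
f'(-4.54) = -5.97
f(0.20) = 19.01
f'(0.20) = 27.12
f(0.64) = 33.08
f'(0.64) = 37.03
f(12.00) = 3458.00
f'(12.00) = 695.00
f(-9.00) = -112.00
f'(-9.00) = 86.00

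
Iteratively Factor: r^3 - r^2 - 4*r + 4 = (r - 2)*(r^2 + r - 2) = (r - 2)*(r - 1)*(r + 2)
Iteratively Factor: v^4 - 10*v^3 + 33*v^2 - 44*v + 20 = (v - 2)*(v^3 - 8*v^2 + 17*v - 10) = (v - 2)*(v - 1)*(v^2 - 7*v + 10) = (v - 5)*(v - 2)*(v - 1)*(v - 2)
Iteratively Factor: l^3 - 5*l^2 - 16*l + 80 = (l + 4)*(l^2 - 9*l + 20) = (l - 5)*(l + 4)*(l - 4)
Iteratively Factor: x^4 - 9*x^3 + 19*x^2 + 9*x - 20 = (x - 4)*(x^3 - 5*x^2 - x + 5) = (x - 4)*(x + 1)*(x^2 - 6*x + 5) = (x - 5)*(x - 4)*(x + 1)*(x - 1)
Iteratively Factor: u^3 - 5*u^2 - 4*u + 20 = (u - 2)*(u^2 - 3*u - 10) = (u - 5)*(u - 2)*(u + 2)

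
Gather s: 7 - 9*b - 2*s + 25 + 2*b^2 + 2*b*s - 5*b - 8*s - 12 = 2*b^2 - 14*b + s*(2*b - 10) + 20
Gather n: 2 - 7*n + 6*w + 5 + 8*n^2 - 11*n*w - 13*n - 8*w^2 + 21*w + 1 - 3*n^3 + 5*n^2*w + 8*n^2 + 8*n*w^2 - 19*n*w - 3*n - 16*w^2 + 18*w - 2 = -3*n^3 + n^2*(5*w + 16) + n*(8*w^2 - 30*w - 23) - 24*w^2 + 45*w + 6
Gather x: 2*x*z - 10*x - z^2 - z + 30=x*(2*z - 10) - z^2 - z + 30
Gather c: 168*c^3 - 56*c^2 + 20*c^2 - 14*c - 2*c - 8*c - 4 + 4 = 168*c^3 - 36*c^2 - 24*c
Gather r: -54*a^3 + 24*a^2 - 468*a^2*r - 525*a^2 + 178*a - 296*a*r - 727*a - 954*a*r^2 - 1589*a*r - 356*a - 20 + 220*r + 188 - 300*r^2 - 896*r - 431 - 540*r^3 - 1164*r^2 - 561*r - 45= -54*a^3 - 501*a^2 - 905*a - 540*r^3 + r^2*(-954*a - 1464) + r*(-468*a^2 - 1885*a - 1237) - 308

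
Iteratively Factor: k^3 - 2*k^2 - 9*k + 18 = (k - 3)*(k^2 + k - 6) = (k - 3)*(k + 3)*(k - 2)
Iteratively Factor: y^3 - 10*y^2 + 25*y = (y - 5)*(y^2 - 5*y) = y*(y - 5)*(y - 5)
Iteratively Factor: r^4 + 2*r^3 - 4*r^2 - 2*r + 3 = (r - 1)*(r^3 + 3*r^2 - r - 3) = (r - 1)*(r + 3)*(r^2 - 1) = (r - 1)^2*(r + 3)*(r + 1)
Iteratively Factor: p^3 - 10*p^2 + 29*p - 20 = (p - 1)*(p^2 - 9*p + 20) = (p - 4)*(p - 1)*(p - 5)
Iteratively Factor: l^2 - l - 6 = (l + 2)*(l - 3)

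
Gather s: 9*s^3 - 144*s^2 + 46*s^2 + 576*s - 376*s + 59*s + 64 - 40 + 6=9*s^3 - 98*s^2 + 259*s + 30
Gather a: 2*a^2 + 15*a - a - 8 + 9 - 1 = 2*a^2 + 14*a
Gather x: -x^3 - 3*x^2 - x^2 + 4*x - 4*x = -x^3 - 4*x^2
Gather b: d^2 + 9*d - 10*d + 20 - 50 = d^2 - d - 30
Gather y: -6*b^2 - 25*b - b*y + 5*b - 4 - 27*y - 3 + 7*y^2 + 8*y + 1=-6*b^2 - 20*b + 7*y^2 + y*(-b - 19) - 6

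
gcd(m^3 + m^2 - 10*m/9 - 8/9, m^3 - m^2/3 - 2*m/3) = m^2 - m/3 - 2/3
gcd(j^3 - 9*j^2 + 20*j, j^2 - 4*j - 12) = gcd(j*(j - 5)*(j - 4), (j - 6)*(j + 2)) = 1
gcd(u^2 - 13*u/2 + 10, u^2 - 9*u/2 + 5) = u - 5/2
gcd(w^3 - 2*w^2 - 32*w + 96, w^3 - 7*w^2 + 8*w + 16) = w^2 - 8*w + 16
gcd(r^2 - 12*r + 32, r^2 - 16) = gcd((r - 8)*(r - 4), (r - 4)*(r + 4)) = r - 4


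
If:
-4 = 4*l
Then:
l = -1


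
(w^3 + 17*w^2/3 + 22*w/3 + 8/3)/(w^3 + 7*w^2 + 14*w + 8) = (w + 2/3)/(w + 2)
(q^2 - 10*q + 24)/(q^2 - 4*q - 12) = (q - 4)/(q + 2)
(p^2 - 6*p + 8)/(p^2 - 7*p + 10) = (p - 4)/(p - 5)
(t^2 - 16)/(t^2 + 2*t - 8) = (t - 4)/(t - 2)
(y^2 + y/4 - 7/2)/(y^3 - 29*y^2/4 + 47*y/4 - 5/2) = (4*y^2 + y - 14)/(4*y^3 - 29*y^2 + 47*y - 10)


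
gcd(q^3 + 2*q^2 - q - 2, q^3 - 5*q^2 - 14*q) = q + 2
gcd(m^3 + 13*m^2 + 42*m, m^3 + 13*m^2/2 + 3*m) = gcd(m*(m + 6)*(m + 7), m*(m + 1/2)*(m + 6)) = m^2 + 6*m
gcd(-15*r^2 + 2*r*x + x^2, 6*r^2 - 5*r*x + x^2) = -3*r + x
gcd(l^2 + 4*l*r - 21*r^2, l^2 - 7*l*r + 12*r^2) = -l + 3*r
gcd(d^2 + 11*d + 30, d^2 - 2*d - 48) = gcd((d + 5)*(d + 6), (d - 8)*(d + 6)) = d + 6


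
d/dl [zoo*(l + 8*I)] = zoo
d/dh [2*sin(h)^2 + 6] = 2*sin(2*h)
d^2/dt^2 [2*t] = 0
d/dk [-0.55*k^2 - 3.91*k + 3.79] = -1.1*k - 3.91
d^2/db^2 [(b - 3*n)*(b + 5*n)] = 2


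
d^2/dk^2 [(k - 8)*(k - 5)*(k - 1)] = 6*k - 28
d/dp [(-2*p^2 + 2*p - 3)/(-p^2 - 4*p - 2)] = 2*(5*p^2 + p - 8)/(p^4 + 8*p^3 + 20*p^2 + 16*p + 4)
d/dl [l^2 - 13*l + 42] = 2*l - 13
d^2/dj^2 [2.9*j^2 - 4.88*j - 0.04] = 5.80000000000000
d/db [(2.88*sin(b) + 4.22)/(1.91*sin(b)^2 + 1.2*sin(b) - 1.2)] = (-16.1204*sin(b) + 2.7504*cos(2*b) - 11.2704)*cos(b)/(1.91*sin(b)^2 + 1.2*sin(b) - 1.2)^2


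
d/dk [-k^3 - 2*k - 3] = -3*k^2 - 2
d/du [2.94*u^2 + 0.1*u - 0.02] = 5.88*u + 0.1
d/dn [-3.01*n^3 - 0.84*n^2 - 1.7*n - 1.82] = -9.03*n^2 - 1.68*n - 1.7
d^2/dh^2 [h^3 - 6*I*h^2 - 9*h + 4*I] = 6*h - 12*I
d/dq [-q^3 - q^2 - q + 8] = -3*q^2 - 2*q - 1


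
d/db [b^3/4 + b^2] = b*(3*b + 8)/4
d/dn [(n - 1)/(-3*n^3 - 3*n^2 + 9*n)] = (-n*(n^2 + n - 3) + (n - 1)*(3*n^2 + 2*n - 3))/(3*n^2*(n^2 + n - 3)^2)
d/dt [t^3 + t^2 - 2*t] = 3*t^2 + 2*t - 2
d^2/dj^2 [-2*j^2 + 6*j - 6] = -4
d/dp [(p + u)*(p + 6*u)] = 2*p + 7*u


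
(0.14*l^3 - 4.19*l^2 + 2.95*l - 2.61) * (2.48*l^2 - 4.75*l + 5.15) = 0.3472*l^5 - 11.0562*l^4 + 27.9395*l^3 - 42.0638*l^2 + 27.59*l - 13.4415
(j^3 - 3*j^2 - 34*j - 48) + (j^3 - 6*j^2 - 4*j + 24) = 2*j^3 - 9*j^2 - 38*j - 24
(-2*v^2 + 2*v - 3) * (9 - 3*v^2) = 6*v^4 - 6*v^3 - 9*v^2 + 18*v - 27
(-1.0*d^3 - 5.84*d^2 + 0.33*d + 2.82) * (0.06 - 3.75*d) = 3.75*d^4 + 21.84*d^3 - 1.5879*d^2 - 10.5552*d + 0.1692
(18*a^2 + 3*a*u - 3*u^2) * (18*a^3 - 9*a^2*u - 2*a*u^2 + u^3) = 324*a^5 - 108*a^4*u - 117*a^3*u^2 + 39*a^2*u^3 + 9*a*u^4 - 3*u^5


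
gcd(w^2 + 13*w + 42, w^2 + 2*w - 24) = w + 6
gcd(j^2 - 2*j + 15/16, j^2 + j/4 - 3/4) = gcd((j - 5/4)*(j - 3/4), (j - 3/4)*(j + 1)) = j - 3/4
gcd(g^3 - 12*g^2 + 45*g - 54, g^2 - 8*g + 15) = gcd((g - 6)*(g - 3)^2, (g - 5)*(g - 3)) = g - 3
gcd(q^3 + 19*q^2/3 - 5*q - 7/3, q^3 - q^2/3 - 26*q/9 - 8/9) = q + 1/3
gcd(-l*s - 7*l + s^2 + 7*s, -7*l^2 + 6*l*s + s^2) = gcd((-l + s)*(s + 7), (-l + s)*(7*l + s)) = -l + s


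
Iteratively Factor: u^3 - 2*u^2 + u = (u - 1)*(u^2 - u) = (u - 1)^2*(u)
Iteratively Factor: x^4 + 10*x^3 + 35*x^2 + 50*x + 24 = (x + 3)*(x^3 + 7*x^2 + 14*x + 8) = (x + 3)*(x + 4)*(x^2 + 3*x + 2) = (x + 2)*(x + 3)*(x + 4)*(x + 1)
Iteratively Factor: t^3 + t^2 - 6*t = (t + 3)*(t^2 - 2*t) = (t - 2)*(t + 3)*(t)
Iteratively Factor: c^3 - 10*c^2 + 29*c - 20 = (c - 5)*(c^2 - 5*c + 4) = (c - 5)*(c - 1)*(c - 4)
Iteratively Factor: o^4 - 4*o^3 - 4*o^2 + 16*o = (o + 2)*(o^3 - 6*o^2 + 8*o) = o*(o + 2)*(o^2 - 6*o + 8) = o*(o - 4)*(o + 2)*(o - 2)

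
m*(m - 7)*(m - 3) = m^3 - 10*m^2 + 21*m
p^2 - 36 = (p - 6)*(p + 6)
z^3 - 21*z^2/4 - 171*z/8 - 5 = (z - 8)*(z + 1/4)*(z + 5/2)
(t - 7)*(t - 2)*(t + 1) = t^3 - 8*t^2 + 5*t + 14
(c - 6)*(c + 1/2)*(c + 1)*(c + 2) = c^4 - 5*c^3/2 - 35*c^2/2 - 20*c - 6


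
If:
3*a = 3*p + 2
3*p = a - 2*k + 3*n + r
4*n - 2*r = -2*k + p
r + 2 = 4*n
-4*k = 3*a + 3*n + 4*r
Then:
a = 89/48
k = -233/288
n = 43/144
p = 19/16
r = -29/36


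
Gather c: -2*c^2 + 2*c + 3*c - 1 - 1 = -2*c^2 + 5*c - 2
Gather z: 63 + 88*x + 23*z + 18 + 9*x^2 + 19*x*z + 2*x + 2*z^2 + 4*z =9*x^2 + 90*x + 2*z^2 + z*(19*x + 27) + 81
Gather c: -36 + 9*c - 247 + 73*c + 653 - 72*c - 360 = 10*c + 10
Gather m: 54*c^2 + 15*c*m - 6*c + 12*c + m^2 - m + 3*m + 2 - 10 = 54*c^2 + 6*c + m^2 + m*(15*c + 2) - 8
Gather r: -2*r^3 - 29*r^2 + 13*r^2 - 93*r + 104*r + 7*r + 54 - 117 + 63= -2*r^3 - 16*r^2 + 18*r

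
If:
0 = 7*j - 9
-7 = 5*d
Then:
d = -7/5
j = 9/7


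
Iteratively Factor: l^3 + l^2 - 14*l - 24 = (l + 2)*(l^2 - l - 12) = (l + 2)*(l + 3)*(l - 4)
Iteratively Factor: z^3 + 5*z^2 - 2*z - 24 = (z - 2)*(z^2 + 7*z + 12) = (z - 2)*(z + 4)*(z + 3)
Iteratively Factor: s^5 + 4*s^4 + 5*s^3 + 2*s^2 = (s)*(s^4 + 4*s^3 + 5*s^2 + 2*s) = s^2*(s^3 + 4*s^2 + 5*s + 2) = s^2*(s + 2)*(s^2 + 2*s + 1) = s^2*(s + 1)*(s + 2)*(s + 1)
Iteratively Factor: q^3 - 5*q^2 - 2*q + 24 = (q - 4)*(q^2 - q - 6) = (q - 4)*(q + 2)*(q - 3)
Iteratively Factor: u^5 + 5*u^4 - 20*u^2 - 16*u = (u + 4)*(u^4 + u^3 - 4*u^2 - 4*u) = (u + 2)*(u + 4)*(u^3 - u^2 - 2*u) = u*(u + 2)*(u + 4)*(u^2 - u - 2) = u*(u - 2)*(u + 2)*(u + 4)*(u + 1)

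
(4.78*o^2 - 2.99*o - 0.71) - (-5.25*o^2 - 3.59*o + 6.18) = 10.03*o^2 + 0.6*o - 6.89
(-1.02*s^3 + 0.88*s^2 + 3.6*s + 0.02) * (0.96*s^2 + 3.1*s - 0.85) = -0.9792*s^5 - 2.3172*s^4 + 7.051*s^3 + 10.4312*s^2 - 2.998*s - 0.017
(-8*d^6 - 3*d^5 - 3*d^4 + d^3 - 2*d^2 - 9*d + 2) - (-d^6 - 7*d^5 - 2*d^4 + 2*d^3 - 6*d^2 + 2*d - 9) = -7*d^6 + 4*d^5 - d^4 - d^3 + 4*d^2 - 11*d + 11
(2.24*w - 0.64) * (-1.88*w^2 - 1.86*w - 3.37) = -4.2112*w^3 - 2.9632*w^2 - 6.3584*w + 2.1568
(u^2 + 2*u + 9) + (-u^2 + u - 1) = 3*u + 8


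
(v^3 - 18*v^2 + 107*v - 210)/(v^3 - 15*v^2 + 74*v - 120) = (v - 7)/(v - 4)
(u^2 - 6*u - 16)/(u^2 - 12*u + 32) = (u + 2)/(u - 4)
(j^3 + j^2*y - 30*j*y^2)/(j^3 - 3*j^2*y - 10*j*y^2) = (j + 6*y)/(j + 2*y)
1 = 1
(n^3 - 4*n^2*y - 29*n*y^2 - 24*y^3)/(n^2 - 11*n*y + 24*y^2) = (-n^2 - 4*n*y - 3*y^2)/(-n + 3*y)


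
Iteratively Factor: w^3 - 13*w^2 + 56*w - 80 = (w - 4)*(w^2 - 9*w + 20) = (w - 4)^2*(w - 5)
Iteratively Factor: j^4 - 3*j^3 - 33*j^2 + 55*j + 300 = (j - 5)*(j^3 + 2*j^2 - 23*j - 60) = (j - 5)*(j + 4)*(j^2 - 2*j - 15) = (j - 5)*(j + 3)*(j + 4)*(j - 5)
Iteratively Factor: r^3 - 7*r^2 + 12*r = (r - 4)*(r^2 - 3*r) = r*(r - 4)*(r - 3)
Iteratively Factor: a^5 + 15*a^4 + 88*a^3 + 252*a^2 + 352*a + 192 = (a + 2)*(a^4 + 13*a^3 + 62*a^2 + 128*a + 96) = (a + 2)*(a + 4)*(a^3 + 9*a^2 + 26*a + 24) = (a + 2)*(a + 4)^2*(a^2 + 5*a + 6) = (a + 2)*(a + 3)*(a + 4)^2*(a + 2)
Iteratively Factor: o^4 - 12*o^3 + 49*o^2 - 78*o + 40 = (o - 2)*(o^3 - 10*o^2 + 29*o - 20) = (o - 2)*(o - 1)*(o^2 - 9*o + 20) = (o - 5)*(o - 2)*(o - 1)*(o - 4)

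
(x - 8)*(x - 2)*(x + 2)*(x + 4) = x^4 - 4*x^3 - 36*x^2 + 16*x + 128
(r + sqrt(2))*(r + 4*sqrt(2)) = r^2 + 5*sqrt(2)*r + 8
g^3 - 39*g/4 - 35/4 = (g - 7/2)*(g + 1)*(g + 5/2)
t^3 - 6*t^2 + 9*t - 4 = (t - 4)*(t - 1)^2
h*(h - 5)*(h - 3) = h^3 - 8*h^2 + 15*h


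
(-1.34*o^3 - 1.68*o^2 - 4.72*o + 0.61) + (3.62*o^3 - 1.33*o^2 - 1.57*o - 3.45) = 2.28*o^3 - 3.01*o^2 - 6.29*o - 2.84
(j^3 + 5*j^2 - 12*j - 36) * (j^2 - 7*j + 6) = j^5 - 2*j^4 - 41*j^3 + 78*j^2 + 180*j - 216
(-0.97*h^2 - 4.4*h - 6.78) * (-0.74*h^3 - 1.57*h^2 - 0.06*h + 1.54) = 0.7178*h^5 + 4.7789*h^4 + 11.9834*h^3 + 9.4148*h^2 - 6.3692*h - 10.4412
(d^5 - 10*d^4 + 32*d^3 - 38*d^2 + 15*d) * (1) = d^5 - 10*d^4 + 32*d^3 - 38*d^2 + 15*d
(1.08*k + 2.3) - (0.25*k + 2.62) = 0.83*k - 0.32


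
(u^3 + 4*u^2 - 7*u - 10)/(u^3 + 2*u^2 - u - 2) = (u^2 + 3*u - 10)/(u^2 + u - 2)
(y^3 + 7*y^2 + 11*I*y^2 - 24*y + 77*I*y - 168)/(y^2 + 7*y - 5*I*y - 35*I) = (y^2 + 11*I*y - 24)/(y - 5*I)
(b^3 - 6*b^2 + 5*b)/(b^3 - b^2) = (b - 5)/b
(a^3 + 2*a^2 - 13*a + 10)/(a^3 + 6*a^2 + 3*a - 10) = (a - 2)/(a + 2)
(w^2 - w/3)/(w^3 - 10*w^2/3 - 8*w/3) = (1 - 3*w)/(-3*w^2 + 10*w + 8)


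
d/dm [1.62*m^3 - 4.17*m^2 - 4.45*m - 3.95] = 4.86*m^2 - 8.34*m - 4.45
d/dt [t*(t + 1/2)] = 2*t + 1/2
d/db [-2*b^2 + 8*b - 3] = 8 - 4*b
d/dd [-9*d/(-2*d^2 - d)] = -18/(2*d + 1)^2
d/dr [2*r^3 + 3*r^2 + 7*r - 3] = 6*r^2 + 6*r + 7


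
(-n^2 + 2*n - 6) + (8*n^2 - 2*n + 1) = 7*n^2 - 5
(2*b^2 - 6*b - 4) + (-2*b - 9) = 2*b^2 - 8*b - 13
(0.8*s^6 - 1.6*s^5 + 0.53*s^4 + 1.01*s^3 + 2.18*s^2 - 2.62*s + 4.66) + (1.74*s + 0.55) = 0.8*s^6 - 1.6*s^5 + 0.53*s^4 + 1.01*s^3 + 2.18*s^2 - 0.88*s + 5.21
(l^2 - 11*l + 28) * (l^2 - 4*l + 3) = l^4 - 15*l^3 + 75*l^2 - 145*l + 84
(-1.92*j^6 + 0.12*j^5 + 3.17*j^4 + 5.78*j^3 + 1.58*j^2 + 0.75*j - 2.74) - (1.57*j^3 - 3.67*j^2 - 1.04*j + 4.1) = -1.92*j^6 + 0.12*j^5 + 3.17*j^4 + 4.21*j^3 + 5.25*j^2 + 1.79*j - 6.84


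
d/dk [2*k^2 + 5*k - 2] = 4*k + 5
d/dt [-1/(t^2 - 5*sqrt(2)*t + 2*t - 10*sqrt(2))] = (2*t - 5*sqrt(2) + 2)/(t^2 - 5*sqrt(2)*t + 2*t - 10*sqrt(2))^2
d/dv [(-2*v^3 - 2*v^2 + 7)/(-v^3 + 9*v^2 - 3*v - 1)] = (-20*v^4 + 12*v^3 + 33*v^2 - 122*v + 21)/(v^6 - 18*v^5 + 87*v^4 - 52*v^3 - 9*v^2 + 6*v + 1)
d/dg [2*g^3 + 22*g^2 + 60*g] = 6*g^2 + 44*g + 60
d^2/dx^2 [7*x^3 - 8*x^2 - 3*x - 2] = 42*x - 16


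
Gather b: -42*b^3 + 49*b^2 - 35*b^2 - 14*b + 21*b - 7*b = -42*b^3 + 14*b^2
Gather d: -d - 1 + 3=2 - d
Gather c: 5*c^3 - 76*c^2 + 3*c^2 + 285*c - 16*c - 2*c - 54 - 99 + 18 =5*c^3 - 73*c^2 + 267*c - 135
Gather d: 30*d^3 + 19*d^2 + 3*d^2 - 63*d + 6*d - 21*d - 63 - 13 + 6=30*d^3 + 22*d^2 - 78*d - 70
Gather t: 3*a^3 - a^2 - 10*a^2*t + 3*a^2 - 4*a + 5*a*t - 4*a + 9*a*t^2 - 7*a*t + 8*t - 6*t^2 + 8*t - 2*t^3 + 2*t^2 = 3*a^3 + 2*a^2 - 8*a - 2*t^3 + t^2*(9*a - 4) + t*(-10*a^2 - 2*a + 16)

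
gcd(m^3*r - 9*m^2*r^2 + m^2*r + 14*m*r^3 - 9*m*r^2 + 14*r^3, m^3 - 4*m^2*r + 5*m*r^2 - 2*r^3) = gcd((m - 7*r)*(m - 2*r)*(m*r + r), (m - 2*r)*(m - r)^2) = -m + 2*r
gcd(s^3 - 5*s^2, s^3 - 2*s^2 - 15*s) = s^2 - 5*s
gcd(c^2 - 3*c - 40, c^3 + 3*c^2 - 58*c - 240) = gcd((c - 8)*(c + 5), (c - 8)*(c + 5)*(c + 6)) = c^2 - 3*c - 40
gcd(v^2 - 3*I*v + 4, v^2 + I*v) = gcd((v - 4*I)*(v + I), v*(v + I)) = v + I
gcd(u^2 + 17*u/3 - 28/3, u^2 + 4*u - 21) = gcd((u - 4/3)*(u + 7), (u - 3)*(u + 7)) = u + 7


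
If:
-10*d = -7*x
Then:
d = 7*x/10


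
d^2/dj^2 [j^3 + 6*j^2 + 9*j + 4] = 6*j + 12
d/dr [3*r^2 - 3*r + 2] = 6*r - 3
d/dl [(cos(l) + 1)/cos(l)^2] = (cos(l) + 2)*sin(l)/cos(l)^3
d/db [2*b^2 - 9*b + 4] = 4*b - 9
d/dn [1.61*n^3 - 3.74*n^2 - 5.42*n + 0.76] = 4.83*n^2 - 7.48*n - 5.42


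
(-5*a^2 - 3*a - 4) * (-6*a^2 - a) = 30*a^4 + 23*a^3 + 27*a^2 + 4*a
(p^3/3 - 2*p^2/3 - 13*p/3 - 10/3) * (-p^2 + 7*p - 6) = -p^5/3 + 3*p^4 - 7*p^3/3 - 23*p^2 + 8*p/3 + 20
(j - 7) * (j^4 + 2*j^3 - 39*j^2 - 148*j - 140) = j^5 - 5*j^4 - 53*j^3 + 125*j^2 + 896*j + 980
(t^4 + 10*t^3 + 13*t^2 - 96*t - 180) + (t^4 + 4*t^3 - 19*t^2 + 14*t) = 2*t^4 + 14*t^3 - 6*t^2 - 82*t - 180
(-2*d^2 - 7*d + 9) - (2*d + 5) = -2*d^2 - 9*d + 4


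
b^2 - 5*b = b*(b - 5)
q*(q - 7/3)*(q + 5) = q^3 + 8*q^2/3 - 35*q/3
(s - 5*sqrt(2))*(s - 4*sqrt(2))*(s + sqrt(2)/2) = s^3 - 17*sqrt(2)*s^2/2 + 31*s + 20*sqrt(2)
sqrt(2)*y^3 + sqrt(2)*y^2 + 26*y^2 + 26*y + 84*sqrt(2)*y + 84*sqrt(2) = (y + 6*sqrt(2))*(y + 7*sqrt(2))*(sqrt(2)*y + sqrt(2))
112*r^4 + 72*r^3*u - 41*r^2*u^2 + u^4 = (-4*r + u)^2*(r + u)*(7*r + u)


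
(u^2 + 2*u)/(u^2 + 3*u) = (u + 2)/(u + 3)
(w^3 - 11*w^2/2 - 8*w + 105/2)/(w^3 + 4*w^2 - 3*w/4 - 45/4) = 2*(2*w^2 - 17*w + 35)/(4*w^2 + 4*w - 15)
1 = 1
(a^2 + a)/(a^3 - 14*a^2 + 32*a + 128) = a*(a + 1)/(a^3 - 14*a^2 + 32*a + 128)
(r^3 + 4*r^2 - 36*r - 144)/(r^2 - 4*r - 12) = (r^2 + 10*r + 24)/(r + 2)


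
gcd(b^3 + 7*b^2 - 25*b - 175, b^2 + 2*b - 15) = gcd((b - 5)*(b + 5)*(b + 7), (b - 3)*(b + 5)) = b + 5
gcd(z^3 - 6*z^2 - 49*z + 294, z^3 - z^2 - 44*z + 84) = z^2 + z - 42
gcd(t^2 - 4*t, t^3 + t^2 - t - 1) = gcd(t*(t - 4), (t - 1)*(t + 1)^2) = 1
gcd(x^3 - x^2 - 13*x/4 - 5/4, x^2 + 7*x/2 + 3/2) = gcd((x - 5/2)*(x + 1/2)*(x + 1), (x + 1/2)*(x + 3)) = x + 1/2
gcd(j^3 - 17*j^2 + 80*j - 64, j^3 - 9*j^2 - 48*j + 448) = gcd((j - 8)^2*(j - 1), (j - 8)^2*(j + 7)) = j^2 - 16*j + 64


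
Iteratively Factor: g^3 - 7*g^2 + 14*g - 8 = (g - 2)*(g^2 - 5*g + 4) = (g - 4)*(g - 2)*(g - 1)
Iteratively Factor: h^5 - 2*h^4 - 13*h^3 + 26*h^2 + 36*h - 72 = (h - 2)*(h^4 - 13*h^2 + 36) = (h - 2)*(h + 2)*(h^3 - 2*h^2 - 9*h + 18) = (h - 2)*(h + 2)*(h + 3)*(h^2 - 5*h + 6) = (h - 2)^2*(h + 2)*(h + 3)*(h - 3)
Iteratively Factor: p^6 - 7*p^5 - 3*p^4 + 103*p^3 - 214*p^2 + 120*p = (p - 1)*(p^5 - 6*p^4 - 9*p^3 + 94*p^2 - 120*p) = (p - 3)*(p - 1)*(p^4 - 3*p^3 - 18*p^2 + 40*p) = (p - 5)*(p - 3)*(p - 1)*(p^3 + 2*p^2 - 8*p) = (p - 5)*(p - 3)*(p - 2)*(p - 1)*(p^2 + 4*p) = p*(p - 5)*(p - 3)*(p - 2)*(p - 1)*(p + 4)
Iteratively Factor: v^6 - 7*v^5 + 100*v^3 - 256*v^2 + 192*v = (v - 2)*(v^5 - 5*v^4 - 10*v^3 + 80*v^2 - 96*v) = (v - 2)^2*(v^4 - 3*v^3 - 16*v^2 + 48*v) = (v - 2)^2*(v + 4)*(v^3 - 7*v^2 + 12*v) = (v - 4)*(v - 2)^2*(v + 4)*(v^2 - 3*v) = (v - 4)*(v - 3)*(v - 2)^2*(v + 4)*(v)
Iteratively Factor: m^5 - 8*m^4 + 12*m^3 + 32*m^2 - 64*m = (m + 2)*(m^4 - 10*m^3 + 32*m^2 - 32*m) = (m - 4)*(m + 2)*(m^3 - 6*m^2 + 8*m) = m*(m - 4)*(m + 2)*(m^2 - 6*m + 8) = m*(m - 4)^2*(m + 2)*(m - 2)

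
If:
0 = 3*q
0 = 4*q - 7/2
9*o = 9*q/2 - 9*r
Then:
No Solution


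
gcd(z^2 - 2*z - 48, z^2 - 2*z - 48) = z^2 - 2*z - 48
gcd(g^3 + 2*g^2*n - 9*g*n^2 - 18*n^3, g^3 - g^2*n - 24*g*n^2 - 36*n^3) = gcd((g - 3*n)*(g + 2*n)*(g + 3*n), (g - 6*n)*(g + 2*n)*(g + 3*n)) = g^2 + 5*g*n + 6*n^2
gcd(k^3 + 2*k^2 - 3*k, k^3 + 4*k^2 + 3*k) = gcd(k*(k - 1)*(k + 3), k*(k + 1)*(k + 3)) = k^2 + 3*k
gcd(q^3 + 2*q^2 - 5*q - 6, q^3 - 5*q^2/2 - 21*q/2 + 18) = q + 3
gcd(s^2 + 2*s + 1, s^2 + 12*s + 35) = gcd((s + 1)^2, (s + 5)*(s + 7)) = 1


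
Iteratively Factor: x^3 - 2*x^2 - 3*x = (x - 3)*(x^2 + x) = (x - 3)*(x + 1)*(x)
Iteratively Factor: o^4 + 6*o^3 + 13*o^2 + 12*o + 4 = (o + 1)*(o^3 + 5*o^2 + 8*o + 4) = (o + 1)*(o + 2)*(o^2 + 3*o + 2) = (o + 1)*(o + 2)^2*(o + 1)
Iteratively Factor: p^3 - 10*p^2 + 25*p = (p - 5)*(p^2 - 5*p) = (p - 5)^2*(p)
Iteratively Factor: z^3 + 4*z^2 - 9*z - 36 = (z + 3)*(z^2 + z - 12) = (z + 3)*(z + 4)*(z - 3)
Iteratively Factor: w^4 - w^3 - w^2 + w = (w - 1)*(w^3 - w) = w*(w - 1)*(w^2 - 1) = w*(w - 1)^2*(w + 1)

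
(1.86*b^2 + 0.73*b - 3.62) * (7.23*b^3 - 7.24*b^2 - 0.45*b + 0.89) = 13.4478*b^5 - 8.1885*b^4 - 32.2948*b^3 + 27.5357*b^2 + 2.2787*b - 3.2218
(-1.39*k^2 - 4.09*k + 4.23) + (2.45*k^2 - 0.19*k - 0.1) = 1.06*k^2 - 4.28*k + 4.13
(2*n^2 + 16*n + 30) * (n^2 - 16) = 2*n^4 + 16*n^3 - 2*n^2 - 256*n - 480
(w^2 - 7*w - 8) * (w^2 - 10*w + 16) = w^4 - 17*w^3 + 78*w^2 - 32*w - 128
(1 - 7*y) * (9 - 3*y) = 21*y^2 - 66*y + 9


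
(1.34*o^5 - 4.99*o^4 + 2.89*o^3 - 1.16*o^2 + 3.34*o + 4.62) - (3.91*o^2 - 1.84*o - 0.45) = 1.34*o^5 - 4.99*o^4 + 2.89*o^3 - 5.07*o^2 + 5.18*o + 5.07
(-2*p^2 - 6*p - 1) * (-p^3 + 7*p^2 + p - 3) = 2*p^5 - 8*p^4 - 43*p^3 - 7*p^2 + 17*p + 3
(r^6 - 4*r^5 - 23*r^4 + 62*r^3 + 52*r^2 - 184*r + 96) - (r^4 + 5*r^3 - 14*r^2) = r^6 - 4*r^5 - 24*r^4 + 57*r^3 + 66*r^2 - 184*r + 96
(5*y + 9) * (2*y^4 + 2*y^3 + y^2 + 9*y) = 10*y^5 + 28*y^4 + 23*y^3 + 54*y^2 + 81*y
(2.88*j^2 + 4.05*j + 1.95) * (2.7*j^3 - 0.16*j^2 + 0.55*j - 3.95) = 7.776*j^5 + 10.4742*j^4 + 6.201*j^3 - 9.4605*j^2 - 14.925*j - 7.7025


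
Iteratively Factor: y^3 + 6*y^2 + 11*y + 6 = (y + 3)*(y^2 + 3*y + 2) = (y + 1)*(y + 3)*(y + 2)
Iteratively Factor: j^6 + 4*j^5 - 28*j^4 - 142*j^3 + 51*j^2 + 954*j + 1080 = (j + 4)*(j^5 - 28*j^3 - 30*j^2 + 171*j + 270) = (j + 2)*(j + 4)*(j^4 - 2*j^3 - 24*j^2 + 18*j + 135) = (j + 2)*(j + 3)*(j + 4)*(j^3 - 5*j^2 - 9*j + 45) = (j + 2)*(j + 3)^2*(j + 4)*(j^2 - 8*j + 15) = (j - 3)*(j + 2)*(j + 3)^2*(j + 4)*(j - 5)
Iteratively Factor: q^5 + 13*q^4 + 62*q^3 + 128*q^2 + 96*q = (q)*(q^4 + 13*q^3 + 62*q^2 + 128*q + 96) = q*(q + 4)*(q^3 + 9*q^2 + 26*q + 24) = q*(q + 4)^2*(q^2 + 5*q + 6) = q*(q + 2)*(q + 4)^2*(q + 3)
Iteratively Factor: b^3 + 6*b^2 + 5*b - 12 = (b + 3)*(b^2 + 3*b - 4) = (b + 3)*(b + 4)*(b - 1)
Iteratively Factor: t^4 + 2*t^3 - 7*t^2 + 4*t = (t + 4)*(t^3 - 2*t^2 + t) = (t - 1)*(t + 4)*(t^2 - t) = (t - 1)^2*(t + 4)*(t)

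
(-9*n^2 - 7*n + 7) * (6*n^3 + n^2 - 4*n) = -54*n^5 - 51*n^4 + 71*n^3 + 35*n^2 - 28*n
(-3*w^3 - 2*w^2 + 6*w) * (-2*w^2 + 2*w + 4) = 6*w^5 - 2*w^4 - 28*w^3 + 4*w^2 + 24*w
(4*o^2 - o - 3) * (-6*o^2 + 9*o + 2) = -24*o^4 + 42*o^3 + 17*o^2 - 29*o - 6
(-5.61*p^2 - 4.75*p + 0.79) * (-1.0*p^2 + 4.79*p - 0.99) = 5.61*p^4 - 22.1219*p^3 - 17.9886*p^2 + 8.4866*p - 0.7821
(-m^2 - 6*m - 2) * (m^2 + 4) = -m^4 - 6*m^3 - 6*m^2 - 24*m - 8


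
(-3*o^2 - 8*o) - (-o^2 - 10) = -2*o^2 - 8*o + 10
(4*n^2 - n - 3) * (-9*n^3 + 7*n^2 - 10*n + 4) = -36*n^5 + 37*n^4 - 20*n^3 + 5*n^2 + 26*n - 12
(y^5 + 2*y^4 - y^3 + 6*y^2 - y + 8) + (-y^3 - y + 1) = y^5 + 2*y^4 - 2*y^3 + 6*y^2 - 2*y + 9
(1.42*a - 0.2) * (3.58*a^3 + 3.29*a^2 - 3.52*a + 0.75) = 5.0836*a^4 + 3.9558*a^3 - 5.6564*a^2 + 1.769*a - 0.15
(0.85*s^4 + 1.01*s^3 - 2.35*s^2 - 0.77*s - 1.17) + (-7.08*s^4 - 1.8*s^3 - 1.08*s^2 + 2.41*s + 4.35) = -6.23*s^4 - 0.79*s^3 - 3.43*s^2 + 1.64*s + 3.18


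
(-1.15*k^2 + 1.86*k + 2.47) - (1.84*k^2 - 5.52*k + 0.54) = -2.99*k^2 + 7.38*k + 1.93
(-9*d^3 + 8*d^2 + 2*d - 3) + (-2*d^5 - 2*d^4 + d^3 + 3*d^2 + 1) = -2*d^5 - 2*d^4 - 8*d^3 + 11*d^2 + 2*d - 2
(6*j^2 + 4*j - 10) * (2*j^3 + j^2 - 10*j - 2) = 12*j^5 + 14*j^4 - 76*j^3 - 62*j^2 + 92*j + 20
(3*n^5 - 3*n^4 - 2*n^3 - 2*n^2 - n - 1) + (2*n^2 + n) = 3*n^5 - 3*n^4 - 2*n^3 - 1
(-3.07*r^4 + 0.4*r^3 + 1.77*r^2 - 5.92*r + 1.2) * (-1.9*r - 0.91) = 5.833*r^5 + 2.0337*r^4 - 3.727*r^3 + 9.6373*r^2 + 3.1072*r - 1.092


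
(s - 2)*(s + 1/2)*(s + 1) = s^3 - s^2/2 - 5*s/2 - 1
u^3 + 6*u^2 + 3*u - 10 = (u - 1)*(u + 2)*(u + 5)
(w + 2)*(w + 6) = w^2 + 8*w + 12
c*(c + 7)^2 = c^3 + 14*c^2 + 49*c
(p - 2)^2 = p^2 - 4*p + 4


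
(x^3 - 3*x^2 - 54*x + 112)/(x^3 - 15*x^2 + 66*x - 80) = (x + 7)/(x - 5)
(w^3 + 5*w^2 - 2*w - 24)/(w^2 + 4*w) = w + 1 - 6/w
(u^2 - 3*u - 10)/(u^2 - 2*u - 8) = (u - 5)/(u - 4)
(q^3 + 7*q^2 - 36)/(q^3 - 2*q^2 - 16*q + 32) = (q^2 + 9*q + 18)/(q^2 - 16)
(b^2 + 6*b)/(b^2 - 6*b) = (b + 6)/(b - 6)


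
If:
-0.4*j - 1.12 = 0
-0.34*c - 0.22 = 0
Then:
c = -0.65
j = -2.80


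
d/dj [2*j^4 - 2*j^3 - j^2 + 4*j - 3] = 8*j^3 - 6*j^2 - 2*j + 4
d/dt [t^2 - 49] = 2*t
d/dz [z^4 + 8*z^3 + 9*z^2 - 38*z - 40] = 4*z^3 + 24*z^2 + 18*z - 38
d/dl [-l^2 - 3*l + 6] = -2*l - 3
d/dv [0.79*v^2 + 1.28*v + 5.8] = 1.58*v + 1.28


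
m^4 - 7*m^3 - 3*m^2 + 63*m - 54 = (m - 6)*(m - 3)*(m - 1)*(m + 3)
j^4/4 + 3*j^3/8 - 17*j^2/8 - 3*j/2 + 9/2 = (j/4 + 1/2)*(j - 2)*(j - 3/2)*(j + 3)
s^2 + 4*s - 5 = (s - 1)*(s + 5)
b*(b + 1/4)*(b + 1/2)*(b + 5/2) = b^4 + 13*b^3/4 + 2*b^2 + 5*b/16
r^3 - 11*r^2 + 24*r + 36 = (r - 6)^2*(r + 1)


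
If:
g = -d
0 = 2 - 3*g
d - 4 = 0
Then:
No Solution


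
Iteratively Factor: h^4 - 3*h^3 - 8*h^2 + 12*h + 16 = (h - 2)*(h^3 - h^2 - 10*h - 8) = (h - 2)*(h + 2)*(h^2 - 3*h - 4) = (h - 2)*(h + 1)*(h + 2)*(h - 4)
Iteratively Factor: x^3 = (x)*(x^2) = x^2*(x)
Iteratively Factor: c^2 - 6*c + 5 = (c - 1)*(c - 5)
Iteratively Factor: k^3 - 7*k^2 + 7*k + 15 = (k - 3)*(k^2 - 4*k - 5) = (k - 3)*(k + 1)*(k - 5)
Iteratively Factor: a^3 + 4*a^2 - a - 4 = (a - 1)*(a^2 + 5*a + 4) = (a - 1)*(a + 4)*(a + 1)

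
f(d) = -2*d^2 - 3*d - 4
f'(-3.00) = 9.00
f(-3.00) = -13.00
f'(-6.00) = 21.00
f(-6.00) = -58.00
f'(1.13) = -7.52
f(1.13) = -9.94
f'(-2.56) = 7.24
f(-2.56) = -9.43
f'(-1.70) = 3.80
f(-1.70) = -4.68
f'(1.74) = -9.96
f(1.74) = -15.28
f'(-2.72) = 7.88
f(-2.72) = -10.64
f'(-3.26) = 10.04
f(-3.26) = -15.48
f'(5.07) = -23.28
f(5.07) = -70.62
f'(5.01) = -23.04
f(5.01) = -69.23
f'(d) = -4*d - 3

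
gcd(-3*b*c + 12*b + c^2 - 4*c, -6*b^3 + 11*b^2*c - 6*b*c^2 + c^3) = 3*b - c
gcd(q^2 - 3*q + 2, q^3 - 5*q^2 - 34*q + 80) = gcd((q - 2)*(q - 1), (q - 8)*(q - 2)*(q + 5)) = q - 2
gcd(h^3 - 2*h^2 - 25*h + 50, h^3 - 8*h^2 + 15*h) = h - 5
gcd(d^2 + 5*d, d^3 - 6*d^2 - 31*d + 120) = d + 5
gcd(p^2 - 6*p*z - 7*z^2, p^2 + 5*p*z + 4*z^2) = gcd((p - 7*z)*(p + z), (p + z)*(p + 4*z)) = p + z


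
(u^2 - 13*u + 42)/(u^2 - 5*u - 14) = (u - 6)/(u + 2)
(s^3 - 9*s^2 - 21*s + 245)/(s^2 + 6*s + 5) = (s^2 - 14*s + 49)/(s + 1)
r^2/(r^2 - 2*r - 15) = r^2/(r^2 - 2*r - 15)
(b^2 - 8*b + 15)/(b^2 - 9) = (b - 5)/(b + 3)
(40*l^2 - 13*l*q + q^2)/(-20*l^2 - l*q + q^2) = (-8*l + q)/(4*l + q)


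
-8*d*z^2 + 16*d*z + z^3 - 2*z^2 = z*(-8*d + z)*(z - 2)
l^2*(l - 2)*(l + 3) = l^4 + l^3 - 6*l^2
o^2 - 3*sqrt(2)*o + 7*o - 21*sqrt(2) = (o + 7)*(o - 3*sqrt(2))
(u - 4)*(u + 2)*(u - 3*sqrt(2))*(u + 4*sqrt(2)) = u^4 - 2*u^3 + sqrt(2)*u^3 - 32*u^2 - 2*sqrt(2)*u^2 - 8*sqrt(2)*u + 48*u + 192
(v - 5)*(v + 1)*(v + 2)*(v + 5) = v^4 + 3*v^3 - 23*v^2 - 75*v - 50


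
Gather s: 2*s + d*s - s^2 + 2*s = -s^2 + s*(d + 4)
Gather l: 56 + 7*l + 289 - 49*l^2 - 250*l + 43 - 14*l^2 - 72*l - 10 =-63*l^2 - 315*l + 378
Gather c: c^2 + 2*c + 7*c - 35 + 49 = c^2 + 9*c + 14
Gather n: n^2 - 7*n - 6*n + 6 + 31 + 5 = n^2 - 13*n + 42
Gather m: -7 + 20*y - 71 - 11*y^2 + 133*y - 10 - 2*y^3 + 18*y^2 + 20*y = -2*y^3 + 7*y^2 + 173*y - 88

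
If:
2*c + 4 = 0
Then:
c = -2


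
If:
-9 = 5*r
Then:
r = -9/5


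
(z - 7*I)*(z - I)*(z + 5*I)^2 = z^4 + 2*I*z^3 + 48*z^2 + 130*I*z + 175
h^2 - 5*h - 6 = (h - 6)*(h + 1)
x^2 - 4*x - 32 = (x - 8)*(x + 4)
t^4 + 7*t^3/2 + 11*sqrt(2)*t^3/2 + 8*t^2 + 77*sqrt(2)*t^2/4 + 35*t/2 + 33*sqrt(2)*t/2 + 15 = (t + 3/2)*(t + 2)*(t + sqrt(2)/2)*(t + 5*sqrt(2))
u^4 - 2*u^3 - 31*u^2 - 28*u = u*(u - 7)*(u + 1)*(u + 4)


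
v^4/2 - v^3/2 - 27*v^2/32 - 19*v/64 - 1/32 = (v/2 + 1/4)*(v - 2)*(v + 1/4)^2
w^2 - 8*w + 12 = (w - 6)*(w - 2)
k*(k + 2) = k^2 + 2*k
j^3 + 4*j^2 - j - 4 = (j - 1)*(j + 1)*(j + 4)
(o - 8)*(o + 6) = o^2 - 2*o - 48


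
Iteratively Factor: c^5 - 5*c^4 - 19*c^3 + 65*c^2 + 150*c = (c - 5)*(c^4 - 19*c^2 - 30*c) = c*(c - 5)*(c^3 - 19*c - 30) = c*(c - 5)*(c + 3)*(c^2 - 3*c - 10) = c*(c - 5)*(c + 2)*(c + 3)*(c - 5)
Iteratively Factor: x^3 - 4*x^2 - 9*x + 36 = (x - 4)*(x^2 - 9) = (x - 4)*(x + 3)*(x - 3)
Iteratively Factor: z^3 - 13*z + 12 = (z - 3)*(z^2 + 3*z - 4) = (z - 3)*(z - 1)*(z + 4)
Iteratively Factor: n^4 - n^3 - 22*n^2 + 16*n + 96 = (n - 4)*(n^3 + 3*n^2 - 10*n - 24) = (n - 4)*(n - 3)*(n^2 + 6*n + 8) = (n - 4)*(n - 3)*(n + 2)*(n + 4)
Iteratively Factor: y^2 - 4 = (y - 2)*(y + 2)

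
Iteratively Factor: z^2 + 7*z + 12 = (z + 4)*(z + 3)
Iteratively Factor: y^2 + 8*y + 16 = (y + 4)*(y + 4)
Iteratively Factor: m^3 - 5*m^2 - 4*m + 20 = (m + 2)*(m^2 - 7*m + 10) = (m - 5)*(m + 2)*(m - 2)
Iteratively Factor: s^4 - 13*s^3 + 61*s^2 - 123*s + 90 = (s - 3)*(s^3 - 10*s^2 + 31*s - 30) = (s - 5)*(s - 3)*(s^2 - 5*s + 6) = (s - 5)*(s - 3)*(s - 2)*(s - 3)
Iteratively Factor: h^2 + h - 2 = (h + 2)*(h - 1)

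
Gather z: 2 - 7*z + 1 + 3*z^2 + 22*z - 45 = 3*z^2 + 15*z - 42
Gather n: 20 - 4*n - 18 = 2 - 4*n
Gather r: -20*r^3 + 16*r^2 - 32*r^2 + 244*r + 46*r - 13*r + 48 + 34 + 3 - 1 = -20*r^3 - 16*r^2 + 277*r + 84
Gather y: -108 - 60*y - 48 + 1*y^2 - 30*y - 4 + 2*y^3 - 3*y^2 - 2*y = 2*y^3 - 2*y^2 - 92*y - 160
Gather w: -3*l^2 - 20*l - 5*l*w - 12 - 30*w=-3*l^2 - 20*l + w*(-5*l - 30) - 12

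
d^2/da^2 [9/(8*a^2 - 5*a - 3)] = 18*(64*a^2 - 40*a - (16*a - 5)^2 - 24)/(-8*a^2 + 5*a + 3)^3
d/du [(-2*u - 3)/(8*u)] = 3/(8*u^2)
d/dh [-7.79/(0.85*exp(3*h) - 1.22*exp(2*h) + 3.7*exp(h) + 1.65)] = (19.8645*exp(2*h) - 19.0076*exp(h) + 28.823)*exp(h)/(0.85*exp(3*h) - 1.22*exp(2*h) + 3.7*exp(h) + 1.65)^2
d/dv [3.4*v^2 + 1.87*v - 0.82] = 6.8*v + 1.87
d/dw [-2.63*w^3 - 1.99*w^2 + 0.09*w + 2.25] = -7.89*w^2 - 3.98*w + 0.09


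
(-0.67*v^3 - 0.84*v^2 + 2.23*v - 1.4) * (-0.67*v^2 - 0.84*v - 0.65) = 0.4489*v^5 + 1.1256*v^4 - 0.353*v^3 - 0.3892*v^2 - 0.2735*v + 0.91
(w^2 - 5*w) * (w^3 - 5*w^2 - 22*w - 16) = w^5 - 10*w^4 + 3*w^3 + 94*w^2 + 80*w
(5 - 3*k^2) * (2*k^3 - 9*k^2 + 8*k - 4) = -6*k^5 + 27*k^4 - 14*k^3 - 33*k^2 + 40*k - 20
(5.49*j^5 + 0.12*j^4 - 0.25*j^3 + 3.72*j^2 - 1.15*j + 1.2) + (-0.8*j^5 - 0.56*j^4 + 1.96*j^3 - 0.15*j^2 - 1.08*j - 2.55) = 4.69*j^5 - 0.44*j^4 + 1.71*j^3 + 3.57*j^2 - 2.23*j - 1.35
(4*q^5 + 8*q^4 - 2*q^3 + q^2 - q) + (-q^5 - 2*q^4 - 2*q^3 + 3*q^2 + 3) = 3*q^5 + 6*q^4 - 4*q^3 + 4*q^2 - q + 3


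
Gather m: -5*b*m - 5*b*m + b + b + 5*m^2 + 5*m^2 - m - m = 2*b + 10*m^2 + m*(-10*b - 2)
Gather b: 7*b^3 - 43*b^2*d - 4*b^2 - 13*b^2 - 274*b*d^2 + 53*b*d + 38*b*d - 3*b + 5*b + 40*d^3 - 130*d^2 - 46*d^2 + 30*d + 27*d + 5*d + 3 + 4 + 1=7*b^3 + b^2*(-43*d - 17) + b*(-274*d^2 + 91*d + 2) + 40*d^3 - 176*d^2 + 62*d + 8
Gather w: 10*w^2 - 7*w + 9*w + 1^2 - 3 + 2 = 10*w^2 + 2*w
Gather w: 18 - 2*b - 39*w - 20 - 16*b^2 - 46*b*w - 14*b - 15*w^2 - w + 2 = -16*b^2 - 16*b - 15*w^2 + w*(-46*b - 40)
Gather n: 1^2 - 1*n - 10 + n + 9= 0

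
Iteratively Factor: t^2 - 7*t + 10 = (t - 2)*(t - 5)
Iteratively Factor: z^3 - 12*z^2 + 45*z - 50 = (z - 5)*(z^2 - 7*z + 10) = (z - 5)^2*(z - 2)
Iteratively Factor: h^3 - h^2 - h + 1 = (h - 1)*(h^2 - 1) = (h - 1)^2*(h + 1)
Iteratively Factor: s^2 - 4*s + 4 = (s - 2)*(s - 2)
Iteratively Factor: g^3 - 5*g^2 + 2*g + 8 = (g - 2)*(g^2 - 3*g - 4) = (g - 4)*(g - 2)*(g + 1)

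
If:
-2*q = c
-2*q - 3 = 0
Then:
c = 3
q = -3/2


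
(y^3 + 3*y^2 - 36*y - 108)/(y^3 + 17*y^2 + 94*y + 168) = (y^2 - 3*y - 18)/(y^2 + 11*y + 28)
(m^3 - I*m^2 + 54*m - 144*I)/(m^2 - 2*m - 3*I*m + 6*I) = (m^2 + 2*I*m + 48)/(m - 2)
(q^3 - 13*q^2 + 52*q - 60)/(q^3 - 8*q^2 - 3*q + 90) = (q - 2)/(q + 3)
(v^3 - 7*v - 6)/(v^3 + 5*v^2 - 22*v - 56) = (v^2 - 2*v - 3)/(v^2 + 3*v - 28)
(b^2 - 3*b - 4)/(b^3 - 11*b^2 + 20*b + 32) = 1/(b - 8)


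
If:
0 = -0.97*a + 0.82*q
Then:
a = 0.845360824742268*q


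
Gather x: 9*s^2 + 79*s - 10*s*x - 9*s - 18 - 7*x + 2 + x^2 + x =9*s^2 + 70*s + x^2 + x*(-10*s - 6) - 16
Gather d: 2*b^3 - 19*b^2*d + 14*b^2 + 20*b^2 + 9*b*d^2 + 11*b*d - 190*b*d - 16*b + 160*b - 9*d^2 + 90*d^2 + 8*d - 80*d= 2*b^3 + 34*b^2 + 144*b + d^2*(9*b + 81) + d*(-19*b^2 - 179*b - 72)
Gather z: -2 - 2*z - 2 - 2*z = -4*z - 4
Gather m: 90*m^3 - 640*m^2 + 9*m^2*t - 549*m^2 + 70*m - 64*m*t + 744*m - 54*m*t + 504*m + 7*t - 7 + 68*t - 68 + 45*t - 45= 90*m^3 + m^2*(9*t - 1189) + m*(1318 - 118*t) + 120*t - 120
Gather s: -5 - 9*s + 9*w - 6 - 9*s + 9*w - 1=-18*s + 18*w - 12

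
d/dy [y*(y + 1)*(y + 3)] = 3*y^2 + 8*y + 3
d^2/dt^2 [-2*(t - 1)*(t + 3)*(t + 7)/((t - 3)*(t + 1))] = 48*(-3*t^3 - 3*t^2 - 21*t + 11)/(t^6 - 6*t^5 + 3*t^4 + 28*t^3 - 9*t^2 - 54*t - 27)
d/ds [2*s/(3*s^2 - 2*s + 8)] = 2*(8 - 3*s^2)/(9*s^4 - 12*s^3 + 52*s^2 - 32*s + 64)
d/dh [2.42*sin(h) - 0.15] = 2.42*cos(h)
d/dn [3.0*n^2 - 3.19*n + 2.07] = 6.0*n - 3.19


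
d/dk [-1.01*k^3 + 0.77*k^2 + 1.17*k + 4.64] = -3.03*k^2 + 1.54*k + 1.17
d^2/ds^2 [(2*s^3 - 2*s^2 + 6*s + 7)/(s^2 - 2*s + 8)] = 6*(-2*s^3 - 9*s^2 + 66*s - 20)/(s^6 - 6*s^5 + 36*s^4 - 104*s^3 + 288*s^2 - 384*s + 512)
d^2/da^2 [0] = 0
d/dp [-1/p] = p^(-2)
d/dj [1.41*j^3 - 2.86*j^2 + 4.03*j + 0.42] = 4.23*j^2 - 5.72*j + 4.03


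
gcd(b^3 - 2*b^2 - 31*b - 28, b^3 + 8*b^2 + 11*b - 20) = b + 4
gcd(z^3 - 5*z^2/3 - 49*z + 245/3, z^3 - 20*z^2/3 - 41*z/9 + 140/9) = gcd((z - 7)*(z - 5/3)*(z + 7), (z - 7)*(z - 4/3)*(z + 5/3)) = z - 7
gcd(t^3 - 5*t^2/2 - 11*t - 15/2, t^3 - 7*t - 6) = t + 1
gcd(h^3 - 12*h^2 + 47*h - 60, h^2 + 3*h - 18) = h - 3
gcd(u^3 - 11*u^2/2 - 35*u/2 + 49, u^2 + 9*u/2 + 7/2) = u + 7/2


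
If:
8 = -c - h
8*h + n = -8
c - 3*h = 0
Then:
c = -6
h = -2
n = 8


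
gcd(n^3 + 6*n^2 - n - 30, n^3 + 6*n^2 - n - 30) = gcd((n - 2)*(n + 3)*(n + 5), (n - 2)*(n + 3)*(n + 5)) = n^3 + 6*n^2 - n - 30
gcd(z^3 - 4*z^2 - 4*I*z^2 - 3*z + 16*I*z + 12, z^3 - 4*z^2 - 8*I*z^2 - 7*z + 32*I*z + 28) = z^2 + z*(-4 - I) + 4*I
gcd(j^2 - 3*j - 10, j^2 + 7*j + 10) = j + 2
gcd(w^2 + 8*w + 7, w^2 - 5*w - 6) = w + 1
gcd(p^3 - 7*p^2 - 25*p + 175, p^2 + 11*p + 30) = p + 5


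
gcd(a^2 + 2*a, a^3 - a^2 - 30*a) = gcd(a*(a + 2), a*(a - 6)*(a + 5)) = a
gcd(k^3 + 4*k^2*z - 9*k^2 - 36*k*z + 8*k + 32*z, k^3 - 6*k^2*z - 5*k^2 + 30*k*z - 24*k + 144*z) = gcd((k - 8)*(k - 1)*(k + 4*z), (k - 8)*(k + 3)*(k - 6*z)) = k - 8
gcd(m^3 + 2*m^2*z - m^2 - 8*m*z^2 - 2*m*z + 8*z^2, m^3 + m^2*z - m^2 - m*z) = m - 1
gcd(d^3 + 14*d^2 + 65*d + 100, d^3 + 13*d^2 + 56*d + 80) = d^2 + 9*d + 20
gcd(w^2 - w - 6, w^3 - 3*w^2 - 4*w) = 1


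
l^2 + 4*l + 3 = (l + 1)*(l + 3)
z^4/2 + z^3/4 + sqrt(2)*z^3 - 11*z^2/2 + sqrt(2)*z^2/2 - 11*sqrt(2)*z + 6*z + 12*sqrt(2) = (z/2 + sqrt(2))*(z - 2)*(z - 3/2)*(z + 4)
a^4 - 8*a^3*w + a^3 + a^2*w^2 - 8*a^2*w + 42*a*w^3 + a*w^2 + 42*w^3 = (a + 1)*(a - 7*w)*(a - 3*w)*(a + 2*w)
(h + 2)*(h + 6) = h^2 + 8*h + 12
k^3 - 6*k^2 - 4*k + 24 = (k - 6)*(k - 2)*(k + 2)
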